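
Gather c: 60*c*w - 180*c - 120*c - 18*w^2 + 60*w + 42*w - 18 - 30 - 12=c*(60*w - 300) - 18*w^2 + 102*w - 60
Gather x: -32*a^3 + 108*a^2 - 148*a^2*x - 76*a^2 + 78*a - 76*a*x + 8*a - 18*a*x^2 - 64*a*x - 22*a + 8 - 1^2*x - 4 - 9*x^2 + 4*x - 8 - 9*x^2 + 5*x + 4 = -32*a^3 + 32*a^2 + 64*a + x^2*(-18*a - 18) + x*(-148*a^2 - 140*a + 8)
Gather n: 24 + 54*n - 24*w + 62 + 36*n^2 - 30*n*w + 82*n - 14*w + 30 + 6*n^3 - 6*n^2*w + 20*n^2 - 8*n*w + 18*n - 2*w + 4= 6*n^3 + n^2*(56 - 6*w) + n*(154 - 38*w) - 40*w + 120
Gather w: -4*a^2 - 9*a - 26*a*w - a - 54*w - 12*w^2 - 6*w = -4*a^2 - 10*a - 12*w^2 + w*(-26*a - 60)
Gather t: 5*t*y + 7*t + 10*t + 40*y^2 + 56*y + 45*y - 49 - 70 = t*(5*y + 17) + 40*y^2 + 101*y - 119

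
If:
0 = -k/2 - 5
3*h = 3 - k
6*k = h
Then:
No Solution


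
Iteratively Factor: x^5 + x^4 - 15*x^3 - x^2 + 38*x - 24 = (x + 2)*(x^4 - x^3 - 13*x^2 + 25*x - 12) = (x - 1)*(x + 2)*(x^3 - 13*x + 12) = (x - 1)^2*(x + 2)*(x^2 + x - 12) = (x - 1)^2*(x + 2)*(x + 4)*(x - 3)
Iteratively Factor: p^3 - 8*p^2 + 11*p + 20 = (p - 5)*(p^2 - 3*p - 4) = (p - 5)*(p + 1)*(p - 4)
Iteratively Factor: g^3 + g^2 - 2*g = (g + 2)*(g^2 - g) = (g - 1)*(g + 2)*(g)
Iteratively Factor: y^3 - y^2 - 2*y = (y - 2)*(y^2 + y) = y*(y - 2)*(y + 1)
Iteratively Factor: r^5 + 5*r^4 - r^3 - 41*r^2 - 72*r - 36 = (r + 3)*(r^4 + 2*r^3 - 7*r^2 - 20*r - 12) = (r + 2)*(r + 3)*(r^3 - 7*r - 6) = (r - 3)*(r + 2)*(r + 3)*(r^2 + 3*r + 2) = (r - 3)*(r + 1)*(r + 2)*(r + 3)*(r + 2)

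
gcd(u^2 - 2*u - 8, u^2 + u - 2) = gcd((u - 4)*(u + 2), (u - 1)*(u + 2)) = u + 2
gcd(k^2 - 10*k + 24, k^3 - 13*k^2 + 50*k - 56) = k - 4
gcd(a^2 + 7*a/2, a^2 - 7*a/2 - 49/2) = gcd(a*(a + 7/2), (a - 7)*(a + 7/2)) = a + 7/2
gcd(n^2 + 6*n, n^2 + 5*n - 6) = n + 6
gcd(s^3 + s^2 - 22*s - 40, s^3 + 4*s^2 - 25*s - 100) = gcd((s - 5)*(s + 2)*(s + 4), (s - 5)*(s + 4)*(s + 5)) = s^2 - s - 20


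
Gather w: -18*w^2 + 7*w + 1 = -18*w^2 + 7*w + 1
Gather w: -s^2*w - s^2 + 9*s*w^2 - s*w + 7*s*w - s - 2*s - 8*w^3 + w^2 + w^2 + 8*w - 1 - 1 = -s^2 - 3*s - 8*w^3 + w^2*(9*s + 2) + w*(-s^2 + 6*s + 8) - 2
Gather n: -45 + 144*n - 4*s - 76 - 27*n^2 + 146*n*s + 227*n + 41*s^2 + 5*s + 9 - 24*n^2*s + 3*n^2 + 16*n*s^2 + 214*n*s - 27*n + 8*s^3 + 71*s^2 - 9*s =n^2*(-24*s - 24) + n*(16*s^2 + 360*s + 344) + 8*s^3 + 112*s^2 - 8*s - 112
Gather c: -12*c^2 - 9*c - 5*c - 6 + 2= -12*c^2 - 14*c - 4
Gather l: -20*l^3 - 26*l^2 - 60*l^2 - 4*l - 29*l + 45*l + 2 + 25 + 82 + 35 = -20*l^3 - 86*l^2 + 12*l + 144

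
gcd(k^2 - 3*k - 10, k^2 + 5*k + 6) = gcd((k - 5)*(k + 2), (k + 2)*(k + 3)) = k + 2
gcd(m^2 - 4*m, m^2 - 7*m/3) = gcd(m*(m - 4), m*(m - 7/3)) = m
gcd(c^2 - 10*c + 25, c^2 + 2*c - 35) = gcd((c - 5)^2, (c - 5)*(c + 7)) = c - 5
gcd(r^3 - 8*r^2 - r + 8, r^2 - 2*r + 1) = r - 1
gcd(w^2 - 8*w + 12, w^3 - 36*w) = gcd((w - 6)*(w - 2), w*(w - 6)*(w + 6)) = w - 6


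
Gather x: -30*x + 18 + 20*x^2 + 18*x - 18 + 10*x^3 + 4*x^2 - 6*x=10*x^3 + 24*x^2 - 18*x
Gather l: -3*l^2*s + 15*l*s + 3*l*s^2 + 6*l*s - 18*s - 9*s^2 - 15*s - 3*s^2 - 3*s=-3*l^2*s + l*(3*s^2 + 21*s) - 12*s^2 - 36*s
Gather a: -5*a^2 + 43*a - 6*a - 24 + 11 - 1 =-5*a^2 + 37*a - 14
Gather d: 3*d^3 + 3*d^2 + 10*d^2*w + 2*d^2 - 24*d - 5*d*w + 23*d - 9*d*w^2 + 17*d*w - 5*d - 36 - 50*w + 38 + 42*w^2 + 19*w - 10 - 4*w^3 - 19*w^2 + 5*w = 3*d^3 + d^2*(10*w + 5) + d*(-9*w^2 + 12*w - 6) - 4*w^3 + 23*w^2 - 26*w - 8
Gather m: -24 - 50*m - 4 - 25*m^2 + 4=-25*m^2 - 50*m - 24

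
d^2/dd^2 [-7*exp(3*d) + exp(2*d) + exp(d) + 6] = (-63*exp(2*d) + 4*exp(d) + 1)*exp(d)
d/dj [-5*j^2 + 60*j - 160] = 60 - 10*j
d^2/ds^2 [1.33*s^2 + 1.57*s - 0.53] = 2.66000000000000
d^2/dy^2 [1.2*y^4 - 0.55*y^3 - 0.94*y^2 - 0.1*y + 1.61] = 14.4*y^2 - 3.3*y - 1.88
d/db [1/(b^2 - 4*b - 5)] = 2*(2 - b)/(-b^2 + 4*b + 5)^2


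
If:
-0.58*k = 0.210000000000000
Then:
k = -0.36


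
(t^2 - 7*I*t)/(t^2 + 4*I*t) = (t - 7*I)/(t + 4*I)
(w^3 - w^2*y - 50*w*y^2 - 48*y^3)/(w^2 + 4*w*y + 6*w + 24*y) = (w^3 - w^2*y - 50*w*y^2 - 48*y^3)/(w^2 + 4*w*y + 6*w + 24*y)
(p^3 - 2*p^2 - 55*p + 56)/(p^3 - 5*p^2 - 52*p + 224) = (p - 1)/(p - 4)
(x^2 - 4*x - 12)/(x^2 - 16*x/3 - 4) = 3*(x + 2)/(3*x + 2)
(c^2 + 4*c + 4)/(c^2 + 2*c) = (c + 2)/c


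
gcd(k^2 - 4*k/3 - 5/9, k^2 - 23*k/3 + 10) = k - 5/3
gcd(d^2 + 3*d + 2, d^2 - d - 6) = d + 2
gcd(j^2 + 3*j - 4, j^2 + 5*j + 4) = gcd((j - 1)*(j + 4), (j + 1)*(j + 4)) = j + 4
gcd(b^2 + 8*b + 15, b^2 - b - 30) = b + 5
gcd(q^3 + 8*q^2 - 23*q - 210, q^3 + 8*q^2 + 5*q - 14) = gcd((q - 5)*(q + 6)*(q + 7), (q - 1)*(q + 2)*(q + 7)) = q + 7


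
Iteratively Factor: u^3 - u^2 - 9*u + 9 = (u + 3)*(u^2 - 4*u + 3) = (u - 1)*(u + 3)*(u - 3)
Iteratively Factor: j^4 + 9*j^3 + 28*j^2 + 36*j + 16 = (j + 2)*(j^3 + 7*j^2 + 14*j + 8) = (j + 1)*(j + 2)*(j^2 + 6*j + 8) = (j + 1)*(j + 2)^2*(j + 4)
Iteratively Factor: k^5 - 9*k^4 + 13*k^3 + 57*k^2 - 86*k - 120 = (k - 3)*(k^4 - 6*k^3 - 5*k^2 + 42*k + 40) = (k - 4)*(k - 3)*(k^3 - 2*k^2 - 13*k - 10) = (k - 4)*(k - 3)*(k + 2)*(k^2 - 4*k - 5) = (k - 4)*(k - 3)*(k + 1)*(k + 2)*(k - 5)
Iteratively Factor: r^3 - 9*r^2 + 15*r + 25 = (r - 5)*(r^2 - 4*r - 5) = (r - 5)^2*(r + 1)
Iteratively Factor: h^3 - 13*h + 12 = (h - 3)*(h^2 + 3*h - 4) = (h - 3)*(h - 1)*(h + 4)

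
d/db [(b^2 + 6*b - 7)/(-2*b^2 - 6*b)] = (3*b^2 - 14*b - 21)/(2*b^2*(b^2 + 6*b + 9))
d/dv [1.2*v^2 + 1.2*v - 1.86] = 2.4*v + 1.2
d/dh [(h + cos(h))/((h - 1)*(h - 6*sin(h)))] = ((1 - sin(h))*(h - 1)*(h - 6*sin(h)) + (h - 1)*(h + cos(h))*(6*cos(h) - 1) - (h - 6*sin(h))*(h + cos(h)))/((h - 1)^2*(h - 6*sin(h))^2)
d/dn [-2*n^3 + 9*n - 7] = 9 - 6*n^2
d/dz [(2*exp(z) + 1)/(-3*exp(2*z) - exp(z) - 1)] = ((2*exp(z) + 1)*(6*exp(z) + 1) - 6*exp(2*z) - 2*exp(z) - 2)*exp(z)/(3*exp(2*z) + exp(z) + 1)^2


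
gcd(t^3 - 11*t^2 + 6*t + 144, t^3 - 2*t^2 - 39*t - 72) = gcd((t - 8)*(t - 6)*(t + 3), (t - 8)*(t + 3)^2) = t^2 - 5*t - 24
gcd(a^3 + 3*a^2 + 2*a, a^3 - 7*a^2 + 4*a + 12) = a + 1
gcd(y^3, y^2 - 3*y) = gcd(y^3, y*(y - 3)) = y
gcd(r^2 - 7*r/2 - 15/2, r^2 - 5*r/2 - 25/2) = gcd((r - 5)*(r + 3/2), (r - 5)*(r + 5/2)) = r - 5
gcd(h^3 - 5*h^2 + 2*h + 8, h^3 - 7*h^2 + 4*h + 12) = h^2 - h - 2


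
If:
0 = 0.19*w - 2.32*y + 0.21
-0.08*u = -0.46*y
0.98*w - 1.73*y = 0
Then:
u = 0.61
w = 0.19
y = 0.11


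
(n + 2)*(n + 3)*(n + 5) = n^3 + 10*n^2 + 31*n + 30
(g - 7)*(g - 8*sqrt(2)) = g^2 - 8*sqrt(2)*g - 7*g + 56*sqrt(2)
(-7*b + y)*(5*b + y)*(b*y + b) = -35*b^3*y - 35*b^3 - 2*b^2*y^2 - 2*b^2*y + b*y^3 + b*y^2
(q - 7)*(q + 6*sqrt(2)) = q^2 - 7*q + 6*sqrt(2)*q - 42*sqrt(2)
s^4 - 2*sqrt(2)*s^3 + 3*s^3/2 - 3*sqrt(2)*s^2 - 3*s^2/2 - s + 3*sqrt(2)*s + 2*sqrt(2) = (s - 1)*(s + 1/2)*(s + 2)*(s - 2*sqrt(2))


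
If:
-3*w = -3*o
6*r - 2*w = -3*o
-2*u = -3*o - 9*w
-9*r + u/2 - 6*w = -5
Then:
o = 10/3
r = -5/9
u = 20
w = 10/3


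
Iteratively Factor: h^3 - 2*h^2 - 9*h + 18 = (h - 2)*(h^2 - 9) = (h - 2)*(h + 3)*(h - 3)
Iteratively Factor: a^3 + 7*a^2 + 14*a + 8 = (a + 4)*(a^2 + 3*a + 2) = (a + 2)*(a + 4)*(a + 1)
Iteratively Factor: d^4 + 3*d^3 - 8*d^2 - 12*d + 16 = (d + 2)*(d^3 + d^2 - 10*d + 8) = (d - 2)*(d + 2)*(d^2 + 3*d - 4) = (d - 2)*(d + 2)*(d + 4)*(d - 1)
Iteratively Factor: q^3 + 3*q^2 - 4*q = (q - 1)*(q^2 + 4*q) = q*(q - 1)*(q + 4)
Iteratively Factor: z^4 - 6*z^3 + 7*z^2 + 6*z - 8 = (z - 4)*(z^3 - 2*z^2 - z + 2) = (z - 4)*(z + 1)*(z^2 - 3*z + 2) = (z - 4)*(z - 2)*(z + 1)*(z - 1)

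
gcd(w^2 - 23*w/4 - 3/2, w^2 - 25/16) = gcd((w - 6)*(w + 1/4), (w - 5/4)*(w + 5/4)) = 1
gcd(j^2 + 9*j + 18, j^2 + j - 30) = j + 6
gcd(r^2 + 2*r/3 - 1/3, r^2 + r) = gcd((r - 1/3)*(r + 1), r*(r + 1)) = r + 1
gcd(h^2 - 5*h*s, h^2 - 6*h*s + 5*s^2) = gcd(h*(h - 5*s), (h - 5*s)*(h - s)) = -h + 5*s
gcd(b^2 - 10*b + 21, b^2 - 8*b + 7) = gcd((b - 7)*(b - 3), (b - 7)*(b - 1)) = b - 7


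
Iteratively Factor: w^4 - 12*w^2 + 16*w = (w - 2)*(w^3 + 2*w^2 - 8*w) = w*(w - 2)*(w^2 + 2*w - 8) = w*(w - 2)*(w + 4)*(w - 2)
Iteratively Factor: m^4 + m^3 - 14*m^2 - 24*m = (m + 3)*(m^3 - 2*m^2 - 8*m) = m*(m + 3)*(m^2 - 2*m - 8) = m*(m - 4)*(m + 3)*(m + 2)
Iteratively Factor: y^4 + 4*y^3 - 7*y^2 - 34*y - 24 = (y + 1)*(y^3 + 3*y^2 - 10*y - 24) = (y + 1)*(y + 4)*(y^2 - y - 6) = (y + 1)*(y + 2)*(y + 4)*(y - 3)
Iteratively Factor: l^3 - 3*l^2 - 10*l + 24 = (l + 3)*(l^2 - 6*l + 8) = (l - 2)*(l + 3)*(l - 4)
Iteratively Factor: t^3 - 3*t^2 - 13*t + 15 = (t + 3)*(t^2 - 6*t + 5) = (t - 1)*(t + 3)*(t - 5)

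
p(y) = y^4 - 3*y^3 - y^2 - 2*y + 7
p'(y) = 4*y^3 - 9*y^2 - 2*y - 2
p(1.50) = -3.31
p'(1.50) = -11.75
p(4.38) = 95.01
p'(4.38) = 152.69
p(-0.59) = 8.57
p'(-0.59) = -4.77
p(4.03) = 50.11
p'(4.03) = 105.58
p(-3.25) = 217.49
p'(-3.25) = -227.88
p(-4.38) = 616.70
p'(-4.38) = -502.01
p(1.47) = -2.96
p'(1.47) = -11.68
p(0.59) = 4.98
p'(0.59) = -5.49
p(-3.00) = 166.00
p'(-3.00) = -185.00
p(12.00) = 15391.00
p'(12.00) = 5590.00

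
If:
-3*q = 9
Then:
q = -3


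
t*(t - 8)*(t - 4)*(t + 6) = t^4 - 6*t^3 - 40*t^2 + 192*t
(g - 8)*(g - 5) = g^2 - 13*g + 40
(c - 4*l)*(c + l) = c^2 - 3*c*l - 4*l^2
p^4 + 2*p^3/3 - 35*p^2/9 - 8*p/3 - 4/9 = (p - 2)*(p + 1/3)^2*(p + 2)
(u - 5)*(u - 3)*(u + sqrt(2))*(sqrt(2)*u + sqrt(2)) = sqrt(2)*u^4 - 7*sqrt(2)*u^3 + 2*u^3 - 14*u^2 + 7*sqrt(2)*u^2 + 14*u + 15*sqrt(2)*u + 30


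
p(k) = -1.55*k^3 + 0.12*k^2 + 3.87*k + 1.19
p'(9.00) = -370.62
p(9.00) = -1084.21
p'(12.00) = -662.85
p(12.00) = -2613.49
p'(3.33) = -46.89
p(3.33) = -41.83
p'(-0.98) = -0.83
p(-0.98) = -1.03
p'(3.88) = -65.20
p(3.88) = -72.53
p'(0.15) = 3.80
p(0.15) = 1.77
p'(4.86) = -104.79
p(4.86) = -155.09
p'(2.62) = -27.42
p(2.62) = -15.72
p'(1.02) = -0.72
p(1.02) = 3.62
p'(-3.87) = -66.70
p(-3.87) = 77.85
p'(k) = -4.65*k^2 + 0.24*k + 3.87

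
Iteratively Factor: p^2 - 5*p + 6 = (p - 2)*(p - 3)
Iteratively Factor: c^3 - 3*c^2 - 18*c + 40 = (c - 2)*(c^2 - c - 20) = (c - 2)*(c + 4)*(c - 5)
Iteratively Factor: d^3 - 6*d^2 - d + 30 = (d - 3)*(d^2 - 3*d - 10) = (d - 5)*(d - 3)*(d + 2)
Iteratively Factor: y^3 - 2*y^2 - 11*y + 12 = (y - 4)*(y^2 + 2*y - 3) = (y - 4)*(y + 3)*(y - 1)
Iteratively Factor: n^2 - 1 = (n - 1)*(n + 1)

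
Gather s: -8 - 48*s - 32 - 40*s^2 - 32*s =-40*s^2 - 80*s - 40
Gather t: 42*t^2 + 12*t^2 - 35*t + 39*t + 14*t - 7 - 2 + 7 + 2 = 54*t^2 + 18*t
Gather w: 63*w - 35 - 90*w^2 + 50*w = -90*w^2 + 113*w - 35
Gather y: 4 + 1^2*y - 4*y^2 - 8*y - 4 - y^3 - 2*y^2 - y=-y^3 - 6*y^2 - 8*y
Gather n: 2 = 2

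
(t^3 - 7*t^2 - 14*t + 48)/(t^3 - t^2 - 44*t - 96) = (t - 2)/(t + 4)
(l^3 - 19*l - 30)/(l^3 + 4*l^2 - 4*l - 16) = (l^2 - 2*l - 15)/(l^2 + 2*l - 8)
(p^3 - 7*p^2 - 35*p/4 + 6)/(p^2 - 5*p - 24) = (p^2 + p - 3/4)/(p + 3)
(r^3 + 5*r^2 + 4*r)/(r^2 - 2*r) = (r^2 + 5*r + 4)/(r - 2)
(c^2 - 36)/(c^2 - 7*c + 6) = (c + 6)/(c - 1)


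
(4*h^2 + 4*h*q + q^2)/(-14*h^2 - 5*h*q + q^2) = (2*h + q)/(-7*h + q)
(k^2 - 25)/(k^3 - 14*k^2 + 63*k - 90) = (k + 5)/(k^2 - 9*k + 18)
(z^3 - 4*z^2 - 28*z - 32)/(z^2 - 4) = (z^2 - 6*z - 16)/(z - 2)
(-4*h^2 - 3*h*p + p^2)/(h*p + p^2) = (-4*h + p)/p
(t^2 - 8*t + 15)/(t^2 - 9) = (t - 5)/(t + 3)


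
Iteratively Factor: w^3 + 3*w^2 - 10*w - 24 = (w - 3)*(w^2 + 6*w + 8) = (w - 3)*(w + 2)*(w + 4)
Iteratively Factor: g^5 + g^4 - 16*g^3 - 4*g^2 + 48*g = (g)*(g^4 + g^3 - 16*g^2 - 4*g + 48) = g*(g - 2)*(g^3 + 3*g^2 - 10*g - 24) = g*(g - 2)*(g + 2)*(g^2 + g - 12) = g*(g - 3)*(g - 2)*(g + 2)*(g + 4)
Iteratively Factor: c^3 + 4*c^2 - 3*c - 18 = (c + 3)*(c^2 + c - 6) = (c + 3)^2*(c - 2)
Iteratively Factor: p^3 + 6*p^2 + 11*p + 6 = (p + 3)*(p^2 + 3*p + 2) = (p + 1)*(p + 3)*(p + 2)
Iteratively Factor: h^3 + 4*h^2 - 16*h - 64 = (h + 4)*(h^2 - 16) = (h - 4)*(h + 4)*(h + 4)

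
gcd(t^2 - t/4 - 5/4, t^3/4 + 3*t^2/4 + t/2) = t + 1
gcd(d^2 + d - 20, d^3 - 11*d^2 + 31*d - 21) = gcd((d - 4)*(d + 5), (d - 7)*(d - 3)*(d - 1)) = 1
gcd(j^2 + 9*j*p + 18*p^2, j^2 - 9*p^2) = j + 3*p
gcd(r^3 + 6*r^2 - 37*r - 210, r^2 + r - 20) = r + 5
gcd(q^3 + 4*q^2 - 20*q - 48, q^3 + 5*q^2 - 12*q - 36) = q^2 + 8*q + 12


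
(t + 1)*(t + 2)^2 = t^3 + 5*t^2 + 8*t + 4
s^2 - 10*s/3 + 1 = (s - 3)*(s - 1/3)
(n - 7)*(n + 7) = n^2 - 49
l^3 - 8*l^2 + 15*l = l*(l - 5)*(l - 3)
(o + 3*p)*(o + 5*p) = o^2 + 8*o*p + 15*p^2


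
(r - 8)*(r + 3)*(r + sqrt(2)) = r^3 - 5*r^2 + sqrt(2)*r^2 - 24*r - 5*sqrt(2)*r - 24*sqrt(2)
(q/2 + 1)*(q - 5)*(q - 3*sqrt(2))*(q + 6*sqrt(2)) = q^4/2 - 3*q^3/2 + 3*sqrt(2)*q^3/2 - 23*q^2 - 9*sqrt(2)*q^2/2 - 15*sqrt(2)*q + 54*q + 180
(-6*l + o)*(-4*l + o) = 24*l^2 - 10*l*o + o^2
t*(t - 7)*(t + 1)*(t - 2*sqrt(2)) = t^4 - 6*t^3 - 2*sqrt(2)*t^3 - 7*t^2 + 12*sqrt(2)*t^2 + 14*sqrt(2)*t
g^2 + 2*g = g*(g + 2)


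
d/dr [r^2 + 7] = 2*r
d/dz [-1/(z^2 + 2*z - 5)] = 2*(z + 1)/(z^2 + 2*z - 5)^2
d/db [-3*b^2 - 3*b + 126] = -6*b - 3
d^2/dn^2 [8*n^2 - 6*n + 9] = 16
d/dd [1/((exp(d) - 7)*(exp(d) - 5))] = 2*(6 - exp(d))*exp(d)/(exp(4*d) - 24*exp(3*d) + 214*exp(2*d) - 840*exp(d) + 1225)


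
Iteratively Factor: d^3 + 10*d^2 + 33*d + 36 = (d + 3)*(d^2 + 7*d + 12) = (d + 3)^2*(d + 4)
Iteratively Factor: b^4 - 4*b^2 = (b - 2)*(b^3 + 2*b^2) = (b - 2)*(b + 2)*(b^2) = b*(b - 2)*(b + 2)*(b)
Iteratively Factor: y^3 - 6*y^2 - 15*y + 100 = (y - 5)*(y^2 - y - 20) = (y - 5)^2*(y + 4)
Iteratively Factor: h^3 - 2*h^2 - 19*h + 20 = (h + 4)*(h^2 - 6*h + 5) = (h - 5)*(h + 4)*(h - 1)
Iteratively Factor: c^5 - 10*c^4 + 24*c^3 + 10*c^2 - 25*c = (c)*(c^4 - 10*c^3 + 24*c^2 + 10*c - 25) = c*(c - 5)*(c^3 - 5*c^2 - c + 5) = c*(c - 5)*(c + 1)*(c^2 - 6*c + 5) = c*(c - 5)*(c - 1)*(c + 1)*(c - 5)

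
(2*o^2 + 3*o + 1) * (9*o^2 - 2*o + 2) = 18*o^4 + 23*o^3 + 7*o^2 + 4*o + 2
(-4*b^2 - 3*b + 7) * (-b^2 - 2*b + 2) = 4*b^4 + 11*b^3 - 9*b^2 - 20*b + 14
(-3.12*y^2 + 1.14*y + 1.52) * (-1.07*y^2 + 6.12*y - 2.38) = 3.3384*y^4 - 20.3142*y^3 + 12.776*y^2 + 6.5892*y - 3.6176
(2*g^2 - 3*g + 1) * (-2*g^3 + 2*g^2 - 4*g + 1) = -4*g^5 + 10*g^4 - 16*g^3 + 16*g^2 - 7*g + 1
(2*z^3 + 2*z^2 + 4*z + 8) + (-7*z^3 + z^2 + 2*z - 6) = -5*z^3 + 3*z^2 + 6*z + 2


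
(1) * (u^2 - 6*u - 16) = u^2 - 6*u - 16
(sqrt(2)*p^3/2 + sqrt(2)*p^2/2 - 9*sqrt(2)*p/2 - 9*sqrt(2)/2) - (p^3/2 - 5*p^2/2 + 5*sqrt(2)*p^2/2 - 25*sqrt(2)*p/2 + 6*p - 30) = -p^3/2 + sqrt(2)*p^3/2 - 2*sqrt(2)*p^2 + 5*p^2/2 - 6*p + 8*sqrt(2)*p - 9*sqrt(2)/2 + 30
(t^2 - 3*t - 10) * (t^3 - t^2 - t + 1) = t^5 - 4*t^4 - 8*t^3 + 14*t^2 + 7*t - 10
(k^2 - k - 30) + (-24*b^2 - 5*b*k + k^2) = -24*b^2 - 5*b*k + 2*k^2 - k - 30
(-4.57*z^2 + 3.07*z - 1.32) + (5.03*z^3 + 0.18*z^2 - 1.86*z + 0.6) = 5.03*z^3 - 4.39*z^2 + 1.21*z - 0.72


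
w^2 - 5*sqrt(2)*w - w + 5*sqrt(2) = (w - 1)*(w - 5*sqrt(2))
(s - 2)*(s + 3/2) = s^2 - s/2 - 3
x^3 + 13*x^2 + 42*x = x*(x + 6)*(x + 7)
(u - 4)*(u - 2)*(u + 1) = u^3 - 5*u^2 + 2*u + 8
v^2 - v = v*(v - 1)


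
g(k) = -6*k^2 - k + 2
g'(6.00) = -73.00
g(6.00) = -220.00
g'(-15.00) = 179.00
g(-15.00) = -1333.00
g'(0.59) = -8.08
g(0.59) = -0.68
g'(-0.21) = 1.52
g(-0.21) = 1.95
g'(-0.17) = 1.04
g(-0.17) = 2.00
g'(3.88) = -47.56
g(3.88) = -92.21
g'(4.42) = -54.04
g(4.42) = -119.64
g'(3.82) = -46.84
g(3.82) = -89.37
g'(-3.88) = 45.56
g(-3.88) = -84.45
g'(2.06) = -25.72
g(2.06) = -25.52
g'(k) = -12*k - 1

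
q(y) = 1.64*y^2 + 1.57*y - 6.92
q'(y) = 3.28*y + 1.57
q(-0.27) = -7.22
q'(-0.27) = 0.68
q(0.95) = -3.95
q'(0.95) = 4.69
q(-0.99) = -6.87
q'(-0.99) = -1.68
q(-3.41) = 6.80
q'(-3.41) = -9.61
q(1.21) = -2.62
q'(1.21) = 5.54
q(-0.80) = -7.13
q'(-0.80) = -1.05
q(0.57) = -5.49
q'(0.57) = 3.44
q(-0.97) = -6.90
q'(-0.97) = -1.61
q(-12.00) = 210.40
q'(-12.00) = -37.79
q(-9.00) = 111.79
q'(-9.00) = -27.95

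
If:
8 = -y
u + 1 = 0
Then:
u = -1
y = -8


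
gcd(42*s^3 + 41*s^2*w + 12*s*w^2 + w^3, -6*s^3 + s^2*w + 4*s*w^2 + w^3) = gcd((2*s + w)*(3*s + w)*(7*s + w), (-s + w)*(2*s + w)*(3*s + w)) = 6*s^2 + 5*s*w + w^2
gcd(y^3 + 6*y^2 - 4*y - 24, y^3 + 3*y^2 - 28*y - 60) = y^2 + 8*y + 12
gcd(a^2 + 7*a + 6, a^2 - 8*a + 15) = 1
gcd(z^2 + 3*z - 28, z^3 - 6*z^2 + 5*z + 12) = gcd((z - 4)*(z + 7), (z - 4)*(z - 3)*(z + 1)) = z - 4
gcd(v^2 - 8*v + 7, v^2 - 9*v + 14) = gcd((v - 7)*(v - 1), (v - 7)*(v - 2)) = v - 7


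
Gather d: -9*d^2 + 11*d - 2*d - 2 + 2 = -9*d^2 + 9*d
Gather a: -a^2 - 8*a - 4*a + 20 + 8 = -a^2 - 12*a + 28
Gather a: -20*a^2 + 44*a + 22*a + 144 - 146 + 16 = -20*a^2 + 66*a + 14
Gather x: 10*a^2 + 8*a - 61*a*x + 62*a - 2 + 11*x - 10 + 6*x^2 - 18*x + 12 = 10*a^2 + 70*a + 6*x^2 + x*(-61*a - 7)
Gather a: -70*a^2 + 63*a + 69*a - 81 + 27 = -70*a^2 + 132*a - 54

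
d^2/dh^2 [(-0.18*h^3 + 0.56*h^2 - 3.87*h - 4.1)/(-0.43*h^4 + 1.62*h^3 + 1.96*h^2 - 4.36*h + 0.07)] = (0.0665639999999998*h^9 - 0.621264*h^8 + 11.837556*h^7 - 37.722504*h^6 - 23.956104*h^5 + 72.735288*h^4 + 323.88478*h^3 - 82.90536*h^2 - 216.191892*h + 157.11044)/(0.079507*h^12 - 0.898614*h^11 + 2.298264*h^10 + 6.35898*h^9 - 28.737693*h^8 - 6.09809999999999*h^7 + 99.858932*h^6 - 44.259528*h^5 - 109.610319*h^4 + 86.447194*h^3 - 4.020828*h^2 + 0.064092*h - 0.000343)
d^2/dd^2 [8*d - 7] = 0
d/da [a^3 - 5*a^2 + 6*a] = 3*a^2 - 10*a + 6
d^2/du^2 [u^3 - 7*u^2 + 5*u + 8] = 6*u - 14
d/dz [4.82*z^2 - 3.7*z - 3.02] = 9.64*z - 3.7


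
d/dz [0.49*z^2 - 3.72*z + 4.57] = 0.98*z - 3.72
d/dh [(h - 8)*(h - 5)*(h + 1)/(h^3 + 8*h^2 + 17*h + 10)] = 10*(2*h^2 - 6*h - 41)/(h^4 + 14*h^3 + 69*h^2 + 140*h + 100)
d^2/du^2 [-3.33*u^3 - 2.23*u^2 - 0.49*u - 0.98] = -19.98*u - 4.46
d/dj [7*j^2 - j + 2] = 14*j - 1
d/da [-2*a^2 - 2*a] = -4*a - 2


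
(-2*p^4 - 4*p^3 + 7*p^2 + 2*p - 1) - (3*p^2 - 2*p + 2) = -2*p^4 - 4*p^3 + 4*p^2 + 4*p - 3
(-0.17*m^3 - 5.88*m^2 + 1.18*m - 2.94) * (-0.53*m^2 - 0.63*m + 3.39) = 0.0901*m^5 + 3.2235*m^4 + 2.5027*m^3 - 19.1184*m^2 + 5.8524*m - 9.9666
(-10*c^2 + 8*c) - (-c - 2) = -10*c^2 + 9*c + 2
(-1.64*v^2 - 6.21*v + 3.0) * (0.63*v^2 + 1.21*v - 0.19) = -1.0332*v^4 - 5.8967*v^3 - 5.3125*v^2 + 4.8099*v - 0.57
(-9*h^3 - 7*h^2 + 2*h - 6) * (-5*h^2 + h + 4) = 45*h^5 + 26*h^4 - 53*h^3 + 4*h^2 + 2*h - 24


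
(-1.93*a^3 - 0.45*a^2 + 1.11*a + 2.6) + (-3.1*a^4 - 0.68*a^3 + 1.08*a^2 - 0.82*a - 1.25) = -3.1*a^4 - 2.61*a^3 + 0.63*a^2 + 0.29*a + 1.35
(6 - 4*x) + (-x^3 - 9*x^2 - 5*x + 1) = -x^3 - 9*x^2 - 9*x + 7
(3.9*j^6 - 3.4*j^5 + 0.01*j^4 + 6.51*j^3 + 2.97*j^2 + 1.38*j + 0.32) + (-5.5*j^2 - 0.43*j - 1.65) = 3.9*j^6 - 3.4*j^5 + 0.01*j^4 + 6.51*j^3 - 2.53*j^2 + 0.95*j - 1.33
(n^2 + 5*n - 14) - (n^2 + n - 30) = 4*n + 16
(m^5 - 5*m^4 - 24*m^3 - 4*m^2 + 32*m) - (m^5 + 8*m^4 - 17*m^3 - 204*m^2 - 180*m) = -13*m^4 - 7*m^3 + 200*m^2 + 212*m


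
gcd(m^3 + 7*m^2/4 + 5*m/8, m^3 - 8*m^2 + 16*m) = m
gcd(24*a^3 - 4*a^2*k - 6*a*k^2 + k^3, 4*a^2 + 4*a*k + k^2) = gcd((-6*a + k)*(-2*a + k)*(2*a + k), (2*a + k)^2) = 2*a + k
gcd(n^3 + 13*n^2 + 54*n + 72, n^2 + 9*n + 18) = n^2 + 9*n + 18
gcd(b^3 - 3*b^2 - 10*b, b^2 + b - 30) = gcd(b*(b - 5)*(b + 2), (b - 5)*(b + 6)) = b - 5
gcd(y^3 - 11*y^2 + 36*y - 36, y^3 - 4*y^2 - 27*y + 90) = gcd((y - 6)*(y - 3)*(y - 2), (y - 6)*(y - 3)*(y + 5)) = y^2 - 9*y + 18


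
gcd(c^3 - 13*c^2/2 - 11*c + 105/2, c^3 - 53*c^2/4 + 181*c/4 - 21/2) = c - 7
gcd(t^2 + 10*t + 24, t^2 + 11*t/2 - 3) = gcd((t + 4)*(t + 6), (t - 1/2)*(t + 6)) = t + 6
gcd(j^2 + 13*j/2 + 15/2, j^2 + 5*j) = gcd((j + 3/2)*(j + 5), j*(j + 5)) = j + 5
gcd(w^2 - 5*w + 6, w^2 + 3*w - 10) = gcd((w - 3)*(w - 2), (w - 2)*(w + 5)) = w - 2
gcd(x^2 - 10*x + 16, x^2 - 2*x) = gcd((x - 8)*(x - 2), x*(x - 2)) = x - 2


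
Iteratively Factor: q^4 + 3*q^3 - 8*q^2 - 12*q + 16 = (q - 1)*(q^3 + 4*q^2 - 4*q - 16) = (q - 1)*(q + 2)*(q^2 + 2*q - 8) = (q - 2)*(q - 1)*(q + 2)*(q + 4)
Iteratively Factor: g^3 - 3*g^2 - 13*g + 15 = (g - 5)*(g^2 + 2*g - 3) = (g - 5)*(g + 3)*(g - 1)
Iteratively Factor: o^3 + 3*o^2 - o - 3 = (o - 1)*(o^2 + 4*o + 3) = (o - 1)*(o + 3)*(o + 1)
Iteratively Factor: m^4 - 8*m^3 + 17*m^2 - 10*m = (m - 1)*(m^3 - 7*m^2 + 10*m) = m*(m - 1)*(m^2 - 7*m + 10) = m*(m - 2)*(m - 1)*(m - 5)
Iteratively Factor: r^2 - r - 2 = (r + 1)*(r - 2)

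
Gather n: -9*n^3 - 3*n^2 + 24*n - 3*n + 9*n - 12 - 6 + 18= -9*n^3 - 3*n^2 + 30*n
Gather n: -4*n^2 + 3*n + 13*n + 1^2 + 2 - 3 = -4*n^2 + 16*n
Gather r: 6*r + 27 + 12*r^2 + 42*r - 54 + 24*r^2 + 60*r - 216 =36*r^2 + 108*r - 243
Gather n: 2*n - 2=2*n - 2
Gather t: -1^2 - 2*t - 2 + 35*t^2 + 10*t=35*t^2 + 8*t - 3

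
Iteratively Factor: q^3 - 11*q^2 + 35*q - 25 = (q - 1)*(q^2 - 10*q + 25) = (q - 5)*(q - 1)*(q - 5)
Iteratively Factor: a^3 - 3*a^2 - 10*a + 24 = (a + 3)*(a^2 - 6*a + 8) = (a - 4)*(a + 3)*(a - 2)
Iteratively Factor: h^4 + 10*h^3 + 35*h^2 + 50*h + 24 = (h + 1)*(h^3 + 9*h^2 + 26*h + 24) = (h + 1)*(h + 2)*(h^2 + 7*h + 12) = (h + 1)*(h + 2)*(h + 3)*(h + 4)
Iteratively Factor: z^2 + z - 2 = (z + 2)*(z - 1)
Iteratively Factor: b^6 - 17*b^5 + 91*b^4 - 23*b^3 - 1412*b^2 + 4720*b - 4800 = (b - 4)*(b^5 - 13*b^4 + 39*b^3 + 133*b^2 - 880*b + 1200) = (b - 5)*(b - 4)*(b^4 - 8*b^3 - b^2 + 128*b - 240) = (b - 5)*(b - 4)^2*(b^3 - 4*b^2 - 17*b + 60) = (b - 5)^2*(b - 4)^2*(b^2 + b - 12) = (b - 5)^2*(b - 4)^2*(b - 3)*(b + 4)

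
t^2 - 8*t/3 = t*(t - 8/3)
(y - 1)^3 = y^3 - 3*y^2 + 3*y - 1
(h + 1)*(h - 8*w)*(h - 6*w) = h^3 - 14*h^2*w + h^2 + 48*h*w^2 - 14*h*w + 48*w^2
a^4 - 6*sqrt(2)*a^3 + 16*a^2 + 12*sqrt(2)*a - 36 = (a - 3*sqrt(2))^2*(a - sqrt(2))*(a + sqrt(2))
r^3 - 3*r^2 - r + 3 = (r - 3)*(r - 1)*(r + 1)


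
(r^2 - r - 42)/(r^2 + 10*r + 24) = (r - 7)/(r + 4)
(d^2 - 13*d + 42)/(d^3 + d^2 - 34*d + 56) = (d^2 - 13*d + 42)/(d^3 + d^2 - 34*d + 56)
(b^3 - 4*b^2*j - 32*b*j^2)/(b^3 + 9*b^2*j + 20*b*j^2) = (b - 8*j)/(b + 5*j)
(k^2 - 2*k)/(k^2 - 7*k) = (k - 2)/(k - 7)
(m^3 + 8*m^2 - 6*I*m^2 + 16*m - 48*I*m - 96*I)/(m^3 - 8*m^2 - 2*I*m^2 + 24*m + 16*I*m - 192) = (m^2 + 8*m + 16)/(m^2 + 4*m*(-2 + I) - 32*I)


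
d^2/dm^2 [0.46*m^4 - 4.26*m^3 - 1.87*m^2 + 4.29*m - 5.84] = 5.52*m^2 - 25.56*m - 3.74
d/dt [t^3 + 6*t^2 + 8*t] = 3*t^2 + 12*t + 8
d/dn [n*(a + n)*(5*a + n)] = 5*a^2 + 12*a*n + 3*n^2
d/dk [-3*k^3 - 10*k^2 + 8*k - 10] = -9*k^2 - 20*k + 8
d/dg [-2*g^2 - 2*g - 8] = -4*g - 2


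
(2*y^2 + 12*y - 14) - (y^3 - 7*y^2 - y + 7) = -y^3 + 9*y^2 + 13*y - 21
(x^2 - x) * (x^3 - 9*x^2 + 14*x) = x^5 - 10*x^4 + 23*x^3 - 14*x^2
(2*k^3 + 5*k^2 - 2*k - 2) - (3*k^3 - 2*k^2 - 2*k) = -k^3 + 7*k^2 - 2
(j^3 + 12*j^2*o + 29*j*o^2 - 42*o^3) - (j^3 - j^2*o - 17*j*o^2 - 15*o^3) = 13*j^2*o + 46*j*o^2 - 27*o^3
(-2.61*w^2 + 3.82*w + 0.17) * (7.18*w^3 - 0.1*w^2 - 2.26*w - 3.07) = -18.7398*w^5 + 27.6886*w^4 + 6.7372*w^3 - 0.637499999999999*w^2 - 12.1116*w - 0.5219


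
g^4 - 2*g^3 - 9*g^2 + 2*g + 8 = (g - 4)*(g - 1)*(g + 1)*(g + 2)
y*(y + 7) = y^2 + 7*y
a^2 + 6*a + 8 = (a + 2)*(a + 4)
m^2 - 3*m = m*(m - 3)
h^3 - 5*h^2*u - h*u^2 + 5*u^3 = (h - 5*u)*(h - u)*(h + u)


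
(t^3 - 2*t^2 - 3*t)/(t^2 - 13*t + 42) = t*(t^2 - 2*t - 3)/(t^2 - 13*t + 42)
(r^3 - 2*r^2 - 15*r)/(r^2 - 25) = r*(r + 3)/(r + 5)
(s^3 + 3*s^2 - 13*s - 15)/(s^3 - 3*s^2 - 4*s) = (s^2 + 2*s - 15)/(s*(s - 4))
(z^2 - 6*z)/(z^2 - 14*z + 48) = z/(z - 8)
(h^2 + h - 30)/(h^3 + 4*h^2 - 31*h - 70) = (h + 6)/(h^2 + 9*h + 14)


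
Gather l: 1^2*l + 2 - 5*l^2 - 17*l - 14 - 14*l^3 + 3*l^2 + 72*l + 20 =-14*l^3 - 2*l^2 + 56*l + 8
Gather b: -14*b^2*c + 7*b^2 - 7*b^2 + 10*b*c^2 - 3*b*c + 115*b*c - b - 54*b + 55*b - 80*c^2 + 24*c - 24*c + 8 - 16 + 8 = -14*b^2*c + b*(10*c^2 + 112*c) - 80*c^2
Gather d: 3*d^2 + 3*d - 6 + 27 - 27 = 3*d^2 + 3*d - 6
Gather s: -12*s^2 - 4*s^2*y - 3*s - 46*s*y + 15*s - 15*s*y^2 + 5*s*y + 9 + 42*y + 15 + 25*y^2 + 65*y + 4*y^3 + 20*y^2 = s^2*(-4*y - 12) + s*(-15*y^2 - 41*y + 12) + 4*y^3 + 45*y^2 + 107*y + 24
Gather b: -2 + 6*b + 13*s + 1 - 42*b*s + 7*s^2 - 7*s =b*(6 - 42*s) + 7*s^2 + 6*s - 1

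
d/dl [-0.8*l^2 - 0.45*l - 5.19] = -1.6*l - 0.45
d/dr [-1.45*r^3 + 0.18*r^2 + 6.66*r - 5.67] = -4.35*r^2 + 0.36*r + 6.66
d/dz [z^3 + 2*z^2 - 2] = z*(3*z + 4)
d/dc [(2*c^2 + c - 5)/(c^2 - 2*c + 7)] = (-5*c^2 + 38*c - 3)/(c^4 - 4*c^3 + 18*c^2 - 28*c + 49)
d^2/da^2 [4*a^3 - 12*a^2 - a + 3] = 24*a - 24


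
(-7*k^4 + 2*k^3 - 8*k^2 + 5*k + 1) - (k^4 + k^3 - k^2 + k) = -8*k^4 + k^3 - 7*k^2 + 4*k + 1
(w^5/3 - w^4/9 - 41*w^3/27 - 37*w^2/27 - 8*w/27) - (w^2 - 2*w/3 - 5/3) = w^5/3 - w^4/9 - 41*w^3/27 - 64*w^2/27 + 10*w/27 + 5/3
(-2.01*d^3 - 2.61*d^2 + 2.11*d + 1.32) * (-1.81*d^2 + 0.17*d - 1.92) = 3.6381*d^5 + 4.3824*d^4 - 0.4036*d^3 + 2.9807*d^2 - 3.8268*d - 2.5344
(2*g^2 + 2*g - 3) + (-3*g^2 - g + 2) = -g^2 + g - 1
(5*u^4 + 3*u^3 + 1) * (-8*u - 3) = -40*u^5 - 39*u^4 - 9*u^3 - 8*u - 3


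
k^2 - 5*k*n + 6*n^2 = (k - 3*n)*(k - 2*n)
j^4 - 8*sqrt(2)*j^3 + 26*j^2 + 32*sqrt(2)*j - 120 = (j - 2)*(j + 2)*(j - 5*sqrt(2))*(j - 3*sqrt(2))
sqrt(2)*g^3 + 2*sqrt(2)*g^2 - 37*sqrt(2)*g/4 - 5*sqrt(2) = (g - 5/2)*(g + 4)*(sqrt(2)*g + sqrt(2)/2)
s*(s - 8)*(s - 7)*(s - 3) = s^4 - 18*s^3 + 101*s^2 - 168*s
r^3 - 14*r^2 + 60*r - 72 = (r - 6)^2*(r - 2)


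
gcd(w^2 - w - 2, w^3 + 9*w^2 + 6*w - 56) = w - 2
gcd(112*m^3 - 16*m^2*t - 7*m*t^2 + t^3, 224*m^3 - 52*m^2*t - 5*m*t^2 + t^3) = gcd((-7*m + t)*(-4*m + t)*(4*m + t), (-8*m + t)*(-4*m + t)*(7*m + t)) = -4*m + t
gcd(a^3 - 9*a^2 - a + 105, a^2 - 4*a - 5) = a - 5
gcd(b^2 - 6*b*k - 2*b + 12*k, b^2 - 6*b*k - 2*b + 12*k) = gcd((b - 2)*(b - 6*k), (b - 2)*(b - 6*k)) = b^2 - 6*b*k - 2*b + 12*k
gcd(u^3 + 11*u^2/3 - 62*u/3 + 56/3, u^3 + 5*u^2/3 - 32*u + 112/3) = u^2 + 17*u/3 - 28/3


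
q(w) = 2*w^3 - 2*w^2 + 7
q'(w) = 6*w^2 - 4*w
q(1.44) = 8.82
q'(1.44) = 6.68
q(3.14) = 49.20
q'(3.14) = 46.60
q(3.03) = 44.27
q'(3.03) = 42.97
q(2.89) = 38.57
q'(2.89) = 38.55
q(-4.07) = -160.97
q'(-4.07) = 115.67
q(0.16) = 6.96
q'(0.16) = -0.49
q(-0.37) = 6.62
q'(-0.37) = 2.30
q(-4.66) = -238.82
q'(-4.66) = 148.93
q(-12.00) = -3737.00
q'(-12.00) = 912.00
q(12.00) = 3175.00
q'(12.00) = 816.00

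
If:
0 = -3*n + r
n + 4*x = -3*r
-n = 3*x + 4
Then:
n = 8/13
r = 24/13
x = -20/13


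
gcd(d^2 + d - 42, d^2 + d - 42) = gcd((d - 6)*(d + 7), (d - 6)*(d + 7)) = d^2 + d - 42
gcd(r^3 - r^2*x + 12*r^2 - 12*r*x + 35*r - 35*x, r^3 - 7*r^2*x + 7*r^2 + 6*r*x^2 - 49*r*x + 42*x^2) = -r^2 + r*x - 7*r + 7*x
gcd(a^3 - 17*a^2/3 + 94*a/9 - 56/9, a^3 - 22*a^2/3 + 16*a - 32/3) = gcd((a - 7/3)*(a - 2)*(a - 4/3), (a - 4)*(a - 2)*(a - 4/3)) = a^2 - 10*a/3 + 8/3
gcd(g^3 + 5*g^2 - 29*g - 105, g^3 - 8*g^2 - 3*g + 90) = g^2 - 2*g - 15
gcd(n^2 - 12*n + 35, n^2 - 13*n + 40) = n - 5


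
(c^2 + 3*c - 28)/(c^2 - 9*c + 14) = (c^2 + 3*c - 28)/(c^2 - 9*c + 14)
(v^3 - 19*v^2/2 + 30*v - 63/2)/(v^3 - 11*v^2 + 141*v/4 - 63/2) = 2*(v^2 - 6*v + 9)/(2*v^2 - 15*v + 18)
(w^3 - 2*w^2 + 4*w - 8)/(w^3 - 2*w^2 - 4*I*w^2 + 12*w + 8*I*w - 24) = (w - 2*I)/(w - 6*I)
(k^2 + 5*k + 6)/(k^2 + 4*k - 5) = (k^2 + 5*k + 6)/(k^2 + 4*k - 5)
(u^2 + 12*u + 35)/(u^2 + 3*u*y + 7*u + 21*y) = (u + 5)/(u + 3*y)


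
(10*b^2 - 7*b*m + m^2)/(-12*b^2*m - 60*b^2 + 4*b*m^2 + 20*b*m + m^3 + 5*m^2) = (-5*b + m)/(6*b*m + 30*b + m^2 + 5*m)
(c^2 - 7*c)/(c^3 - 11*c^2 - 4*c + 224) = c/(c^2 - 4*c - 32)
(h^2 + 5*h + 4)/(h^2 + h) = (h + 4)/h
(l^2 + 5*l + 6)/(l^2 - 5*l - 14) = (l + 3)/(l - 7)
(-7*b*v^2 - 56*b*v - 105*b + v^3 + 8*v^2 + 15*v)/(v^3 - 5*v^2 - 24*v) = (-7*b*v - 35*b + v^2 + 5*v)/(v*(v - 8))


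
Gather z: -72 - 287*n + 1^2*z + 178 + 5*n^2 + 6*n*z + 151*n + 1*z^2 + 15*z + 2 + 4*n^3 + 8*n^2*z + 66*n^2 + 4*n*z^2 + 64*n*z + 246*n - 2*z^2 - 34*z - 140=4*n^3 + 71*n^2 + 110*n + z^2*(4*n - 1) + z*(8*n^2 + 70*n - 18) - 32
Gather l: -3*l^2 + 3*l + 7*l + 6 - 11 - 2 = -3*l^2 + 10*l - 7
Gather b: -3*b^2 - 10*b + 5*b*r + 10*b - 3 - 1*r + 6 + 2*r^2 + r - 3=-3*b^2 + 5*b*r + 2*r^2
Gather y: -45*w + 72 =72 - 45*w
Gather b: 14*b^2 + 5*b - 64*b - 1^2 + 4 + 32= 14*b^2 - 59*b + 35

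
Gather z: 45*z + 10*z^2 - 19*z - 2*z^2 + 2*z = 8*z^2 + 28*z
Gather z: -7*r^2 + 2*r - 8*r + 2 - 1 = -7*r^2 - 6*r + 1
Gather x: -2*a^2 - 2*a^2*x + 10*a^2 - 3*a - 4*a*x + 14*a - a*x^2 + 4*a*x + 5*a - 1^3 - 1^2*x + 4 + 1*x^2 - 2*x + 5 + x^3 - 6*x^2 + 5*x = 8*a^2 + 16*a + x^3 + x^2*(-a - 5) + x*(2 - 2*a^2) + 8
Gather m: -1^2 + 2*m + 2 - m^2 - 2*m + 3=4 - m^2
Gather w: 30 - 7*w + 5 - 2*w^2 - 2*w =-2*w^2 - 9*w + 35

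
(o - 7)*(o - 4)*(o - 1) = o^3 - 12*o^2 + 39*o - 28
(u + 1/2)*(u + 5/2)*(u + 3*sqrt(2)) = u^3 + 3*u^2 + 3*sqrt(2)*u^2 + 5*u/4 + 9*sqrt(2)*u + 15*sqrt(2)/4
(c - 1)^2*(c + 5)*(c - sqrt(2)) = c^4 - sqrt(2)*c^3 + 3*c^3 - 9*c^2 - 3*sqrt(2)*c^2 + 5*c + 9*sqrt(2)*c - 5*sqrt(2)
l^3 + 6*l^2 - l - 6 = (l - 1)*(l + 1)*(l + 6)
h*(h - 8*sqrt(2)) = h^2 - 8*sqrt(2)*h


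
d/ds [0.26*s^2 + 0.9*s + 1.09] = 0.52*s + 0.9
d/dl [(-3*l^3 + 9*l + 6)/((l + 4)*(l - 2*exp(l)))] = 3*(3*(1 - l^2)*(l + 4)*(l - 2*exp(l)) + (l + 4)*(2*exp(l) - 1)*(-l^3 + 3*l + 2) + (l - 2*exp(l))*(l^3 - 3*l - 2))/((l + 4)^2*(l - 2*exp(l))^2)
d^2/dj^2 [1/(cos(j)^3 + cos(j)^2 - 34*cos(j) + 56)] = ((-133*cos(j) + 8*cos(2*j) + 9*cos(3*j))*(cos(j)^3 + cos(j)^2 - 34*cos(j) + 56)/4 + 2*(3*cos(j)^2 + 2*cos(j) - 34)^2*sin(j)^2)/(cos(j)^3 + cos(j)^2 - 34*cos(j) + 56)^3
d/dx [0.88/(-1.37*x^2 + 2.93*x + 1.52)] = (2.4112*x - 2.5784)/(-1.37*x^2 + 2.93*x + 1.52)^2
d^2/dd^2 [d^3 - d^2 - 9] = 6*d - 2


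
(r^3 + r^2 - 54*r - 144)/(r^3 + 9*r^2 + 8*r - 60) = (r^2 - 5*r - 24)/(r^2 + 3*r - 10)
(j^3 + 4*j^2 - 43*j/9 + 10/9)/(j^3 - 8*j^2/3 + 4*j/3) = (3*j^2 + 14*j - 5)/(3*j*(j - 2))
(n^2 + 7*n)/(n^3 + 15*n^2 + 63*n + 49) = n/(n^2 + 8*n + 7)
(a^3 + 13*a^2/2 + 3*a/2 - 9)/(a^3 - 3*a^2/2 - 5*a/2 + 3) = (a + 6)/(a - 2)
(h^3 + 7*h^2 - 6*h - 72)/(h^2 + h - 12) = h + 6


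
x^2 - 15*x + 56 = (x - 8)*(x - 7)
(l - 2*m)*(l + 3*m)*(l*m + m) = l^3*m + l^2*m^2 + l^2*m - 6*l*m^3 + l*m^2 - 6*m^3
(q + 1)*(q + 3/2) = q^2 + 5*q/2 + 3/2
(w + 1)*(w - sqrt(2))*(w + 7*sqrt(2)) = w^3 + w^2 + 6*sqrt(2)*w^2 - 14*w + 6*sqrt(2)*w - 14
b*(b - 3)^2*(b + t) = b^4 + b^3*t - 6*b^3 - 6*b^2*t + 9*b^2 + 9*b*t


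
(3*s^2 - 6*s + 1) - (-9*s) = 3*s^2 + 3*s + 1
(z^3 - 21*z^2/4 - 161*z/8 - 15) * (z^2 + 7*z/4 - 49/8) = z^5 - 7*z^4/2 - 567*z^3/16 - 289*z^2/16 + 6209*z/64 + 735/8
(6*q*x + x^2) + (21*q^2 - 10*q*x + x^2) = 21*q^2 - 4*q*x + 2*x^2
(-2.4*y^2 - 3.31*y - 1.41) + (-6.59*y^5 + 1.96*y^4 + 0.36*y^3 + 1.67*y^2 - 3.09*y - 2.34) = -6.59*y^5 + 1.96*y^4 + 0.36*y^3 - 0.73*y^2 - 6.4*y - 3.75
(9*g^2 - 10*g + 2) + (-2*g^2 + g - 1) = 7*g^2 - 9*g + 1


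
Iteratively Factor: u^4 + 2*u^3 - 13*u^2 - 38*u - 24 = (u + 3)*(u^3 - u^2 - 10*u - 8) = (u + 2)*(u + 3)*(u^2 - 3*u - 4) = (u - 4)*(u + 2)*(u + 3)*(u + 1)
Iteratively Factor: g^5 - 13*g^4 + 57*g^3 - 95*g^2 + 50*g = (g - 5)*(g^4 - 8*g^3 + 17*g^2 - 10*g) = g*(g - 5)*(g^3 - 8*g^2 + 17*g - 10) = g*(g - 5)*(g - 1)*(g^2 - 7*g + 10) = g*(g - 5)^2*(g - 1)*(g - 2)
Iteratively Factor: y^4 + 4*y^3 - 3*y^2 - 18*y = (y)*(y^3 + 4*y^2 - 3*y - 18) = y*(y + 3)*(y^2 + y - 6) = y*(y + 3)^2*(y - 2)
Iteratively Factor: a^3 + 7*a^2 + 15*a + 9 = (a + 1)*(a^2 + 6*a + 9) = (a + 1)*(a + 3)*(a + 3)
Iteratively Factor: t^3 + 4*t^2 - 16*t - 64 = (t + 4)*(t^2 - 16) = (t - 4)*(t + 4)*(t + 4)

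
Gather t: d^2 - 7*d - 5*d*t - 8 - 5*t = d^2 - 7*d + t*(-5*d - 5) - 8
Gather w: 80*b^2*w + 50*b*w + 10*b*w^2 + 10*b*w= 10*b*w^2 + w*(80*b^2 + 60*b)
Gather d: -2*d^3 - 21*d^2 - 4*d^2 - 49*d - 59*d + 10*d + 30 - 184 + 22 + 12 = -2*d^3 - 25*d^2 - 98*d - 120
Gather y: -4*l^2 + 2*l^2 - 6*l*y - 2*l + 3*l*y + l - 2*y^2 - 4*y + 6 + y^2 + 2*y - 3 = -2*l^2 - l - y^2 + y*(-3*l - 2) + 3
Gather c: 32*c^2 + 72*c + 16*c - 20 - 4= 32*c^2 + 88*c - 24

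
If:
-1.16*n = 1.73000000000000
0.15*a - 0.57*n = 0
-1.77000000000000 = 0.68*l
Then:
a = -5.67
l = -2.60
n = -1.49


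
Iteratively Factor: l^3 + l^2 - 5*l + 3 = (l - 1)*(l^2 + 2*l - 3) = (l - 1)^2*(l + 3)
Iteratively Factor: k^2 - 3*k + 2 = (k - 2)*(k - 1)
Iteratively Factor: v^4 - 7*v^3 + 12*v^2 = (v)*(v^3 - 7*v^2 + 12*v) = v^2*(v^2 - 7*v + 12) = v^2*(v - 4)*(v - 3)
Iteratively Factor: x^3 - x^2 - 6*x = (x + 2)*(x^2 - 3*x) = (x - 3)*(x + 2)*(x)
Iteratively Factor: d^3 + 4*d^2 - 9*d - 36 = (d + 4)*(d^2 - 9) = (d - 3)*(d + 4)*(d + 3)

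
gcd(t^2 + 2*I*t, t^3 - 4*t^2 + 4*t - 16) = t + 2*I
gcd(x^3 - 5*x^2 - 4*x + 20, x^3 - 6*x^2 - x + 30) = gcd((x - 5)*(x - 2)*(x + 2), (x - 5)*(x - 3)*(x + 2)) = x^2 - 3*x - 10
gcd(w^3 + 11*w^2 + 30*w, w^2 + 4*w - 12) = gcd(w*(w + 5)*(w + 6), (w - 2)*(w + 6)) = w + 6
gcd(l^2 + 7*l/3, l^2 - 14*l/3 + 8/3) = 1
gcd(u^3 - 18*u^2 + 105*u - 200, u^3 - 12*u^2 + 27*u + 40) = u^2 - 13*u + 40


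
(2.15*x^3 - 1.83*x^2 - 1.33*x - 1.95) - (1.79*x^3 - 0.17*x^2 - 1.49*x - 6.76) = 0.36*x^3 - 1.66*x^2 + 0.16*x + 4.81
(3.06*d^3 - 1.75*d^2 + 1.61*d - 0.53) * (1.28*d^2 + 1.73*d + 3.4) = 3.9168*d^5 + 3.0538*d^4 + 9.4373*d^3 - 3.8431*d^2 + 4.5571*d - 1.802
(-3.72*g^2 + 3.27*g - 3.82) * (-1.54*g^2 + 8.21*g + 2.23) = 5.7288*g^4 - 35.577*g^3 + 24.4339*g^2 - 24.0701*g - 8.5186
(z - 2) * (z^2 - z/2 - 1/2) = z^3 - 5*z^2/2 + z/2 + 1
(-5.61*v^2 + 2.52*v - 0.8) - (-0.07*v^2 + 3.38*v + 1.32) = -5.54*v^2 - 0.86*v - 2.12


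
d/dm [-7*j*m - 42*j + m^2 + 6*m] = -7*j + 2*m + 6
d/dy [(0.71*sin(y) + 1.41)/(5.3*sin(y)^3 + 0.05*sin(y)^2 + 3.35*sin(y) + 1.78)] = (-5.7855*sin(y) + 1.8815*sin(3*y) + 11.22725*cos(2*y) - 14.68695)*cos(y)/(5.3*sin(y)^3 + 0.05*sin(y)^2 + 3.35*sin(y) + 1.78)^2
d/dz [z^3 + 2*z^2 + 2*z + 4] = 3*z^2 + 4*z + 2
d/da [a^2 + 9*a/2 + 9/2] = 2*a + 9/2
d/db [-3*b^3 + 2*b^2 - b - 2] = -9*b^2 + 4*b - 1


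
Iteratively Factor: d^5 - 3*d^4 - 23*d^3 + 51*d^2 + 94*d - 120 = (d + 4)*(d^4 - 7*d^3 + 5*d^2 + 31*d - 30) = (d - 5)*(d + 4)*(d^3 - 2*d^2 - 5*d + 6) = (d - 5)*(d - 1)*(d + 4)*(d^2 - d - 6) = (d - 5)*(d - 3)*(d - 1)*(d + 4)*(d + 2)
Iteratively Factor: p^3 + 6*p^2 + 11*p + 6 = (p + 2)*(p^2 + 4*p + 3) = (p + 1)*(p + 2)*(p + 3)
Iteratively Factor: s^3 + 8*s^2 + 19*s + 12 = (s + 1)*(s^2 + 7*s + 12) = (s + 1)*(s + 3)*(s + 4)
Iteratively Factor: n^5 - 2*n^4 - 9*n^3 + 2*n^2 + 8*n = (n + 1)*(n^4 - 3*n^3 - 6*n^2 + 8*n) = (n - 1)*(n + 1)*(n^3 - 2*n^2 - 8*n) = n*(n - 1)*(n + 1)*(n^2 - 2*n - 8) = n*(n - 1)*(n + 1)*(n + 2)*(n - 4)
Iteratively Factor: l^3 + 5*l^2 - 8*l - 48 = (l - 3)*(l^2 + 8*l + 16) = (l - 3)*(l + 4)*(l + 4)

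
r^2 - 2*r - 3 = (r - 3)*(r + 1)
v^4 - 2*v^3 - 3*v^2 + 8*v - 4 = (v - 2)*(v - 1)^2*(v + 2)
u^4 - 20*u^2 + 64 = (u - 4)*(u - 2)*(u + 2)*(u + 4)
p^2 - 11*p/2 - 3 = (p - 6)*(p + 1/2)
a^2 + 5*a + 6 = (a + 2)*(a + 3)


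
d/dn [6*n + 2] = 6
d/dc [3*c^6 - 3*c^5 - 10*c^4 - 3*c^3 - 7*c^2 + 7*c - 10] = 18*c^5 - 15*c^4 - 40*c^3 - 9*c^2 - 14*c + 7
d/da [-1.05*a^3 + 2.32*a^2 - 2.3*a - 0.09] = -3.15*a^2 + 4.64*a - 2.3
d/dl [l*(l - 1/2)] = 2*l - 1/2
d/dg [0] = 0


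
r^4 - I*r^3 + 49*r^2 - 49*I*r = r*(r - 7*I)*(r - I)*(r + 7*I)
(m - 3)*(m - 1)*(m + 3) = m^3 - m^2 - 9*m + 9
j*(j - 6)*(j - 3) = j^3 - 9*j^2 + 18*j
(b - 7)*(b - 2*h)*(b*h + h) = b^3*h - 2*b^2*h^2 - 6*b^2*h + 12*b*h^2 - 7*b*h + 14*h^2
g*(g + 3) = g^2 + 3*g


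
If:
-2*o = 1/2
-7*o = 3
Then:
No Solution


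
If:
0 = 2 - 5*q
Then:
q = 2/5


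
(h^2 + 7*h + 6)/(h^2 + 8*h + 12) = (h + 1)/(h + 2)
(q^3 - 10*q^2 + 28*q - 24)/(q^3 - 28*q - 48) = (q^2 - 4*q + 4)/(q^2 + 6*q + 8)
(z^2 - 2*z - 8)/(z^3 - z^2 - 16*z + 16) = (z + 2)/(z^2 + 3*z - 4)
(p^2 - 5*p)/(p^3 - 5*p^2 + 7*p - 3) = p*(p - 5)/(p^3 - 5*p^2 + 7*p - 3)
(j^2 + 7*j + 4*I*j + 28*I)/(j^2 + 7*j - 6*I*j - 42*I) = (j + 4*I)/(j - 6*I)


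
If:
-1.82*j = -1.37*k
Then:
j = 0.752747252747253*k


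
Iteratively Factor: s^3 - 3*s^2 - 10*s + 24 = (s - 4)*(s^2 + s - 6) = (s - 4)*(s - 2)*(s + 3)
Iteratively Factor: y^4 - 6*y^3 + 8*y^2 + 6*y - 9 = (y - 3)*(y^3 - 3*y^2 - y + 3) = (y - 3)^2*(y^2 - 1) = (y - 3)^2*(y - 1)*(y + 1)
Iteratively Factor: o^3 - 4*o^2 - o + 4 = (o - 4)*(o^2 - 1) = (o - 4)*(o + 1)*(o - 1)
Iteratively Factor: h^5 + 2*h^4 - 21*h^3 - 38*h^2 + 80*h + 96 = (h + 4)*(h^4 - 2*h^3 - 13*h^2 + 14*h + 24) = (h + 3)*(h + 4)*(h^3 - 5*h^2 + 2*h + 8) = (h - 4)*(h + 3)*(h + 4)*(h^2 - h - 2) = (h - 4)*(h - 2)*(h + 3)*(h + 4)*(h + 1)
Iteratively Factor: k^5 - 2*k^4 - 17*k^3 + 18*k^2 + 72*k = (k + 3)*(k^4 - 5*k^3 - 2*k^2 + 24*k) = k*(k + 3)*(k^3 - 5*k^2 - 2*k + 24) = k*(k - 4)*(k + 3)*(k^2 - k - 6) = k*(k - 4)*(k - 3)*(k + 3)*(k + 2)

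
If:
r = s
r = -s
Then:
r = 0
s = 0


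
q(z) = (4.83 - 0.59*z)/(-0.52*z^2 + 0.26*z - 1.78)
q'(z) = (4.83 - 0.59*z)*(1.04*z - 0.26)/(-0.52*z^2 + 0.26*z - 1.78)^2 - 0.59/(-0.52*z^2 + 0.26*z - 1.78)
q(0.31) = -2.66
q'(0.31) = 0.43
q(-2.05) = -1.34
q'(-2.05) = -0.58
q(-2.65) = -1.04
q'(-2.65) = -0.42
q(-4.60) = -0.54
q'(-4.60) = -0.15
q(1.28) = -1.77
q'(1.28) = 1.08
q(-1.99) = -1.38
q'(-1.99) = -0.60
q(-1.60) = -1.64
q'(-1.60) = -0.73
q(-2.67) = -1.04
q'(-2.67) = -0.41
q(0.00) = -2.71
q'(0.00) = -0.06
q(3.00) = -0.54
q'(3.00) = 0.38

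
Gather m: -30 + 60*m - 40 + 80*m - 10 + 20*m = 160*m - 80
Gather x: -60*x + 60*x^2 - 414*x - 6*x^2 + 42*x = 54*x^2 - 432*x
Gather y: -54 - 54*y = -54*y - 54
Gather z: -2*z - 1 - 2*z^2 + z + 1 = -2*z^2 - z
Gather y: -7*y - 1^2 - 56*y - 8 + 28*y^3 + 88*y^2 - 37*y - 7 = 28*y^3 + 88*y^2 - 100*y - 16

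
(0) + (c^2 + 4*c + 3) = c^2 + 4*c + 3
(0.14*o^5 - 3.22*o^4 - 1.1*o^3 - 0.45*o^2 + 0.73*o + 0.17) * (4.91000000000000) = 0.6874*o^5 - 15.8102*o^4 - 5.401*o^3 - 2.2095*o^2 + 3.5843*o + 0.8347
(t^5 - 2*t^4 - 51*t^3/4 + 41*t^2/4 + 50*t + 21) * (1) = t^5 - 2*t^4 - 51*t^3/4 + 41*t^2/4 + 50*t + 21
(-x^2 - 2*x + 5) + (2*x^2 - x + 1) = x^2 - 3*x + 6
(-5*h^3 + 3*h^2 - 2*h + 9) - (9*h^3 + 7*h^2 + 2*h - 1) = -14*h^3 - 4*h^2 - 4*h + 10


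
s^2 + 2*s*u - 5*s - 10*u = (s - 5)*(s + 2*u)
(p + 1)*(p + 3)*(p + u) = p^3 + p^2*u + 4*p^2 + 4*p*u + 3*p + 3*u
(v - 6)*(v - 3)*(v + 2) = v^3 - 7*v^2 + 36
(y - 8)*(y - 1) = y^2 - 9*y + 8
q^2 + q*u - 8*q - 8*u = (q - 8)*(q + u)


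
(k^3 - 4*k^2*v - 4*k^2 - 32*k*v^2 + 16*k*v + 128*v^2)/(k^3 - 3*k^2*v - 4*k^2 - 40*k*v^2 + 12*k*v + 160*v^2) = (k + 4*v)/(k + 5*v)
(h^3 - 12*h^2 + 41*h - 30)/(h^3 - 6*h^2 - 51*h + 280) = (h^2 - 7*h + 6)/(h^2 - h - 56)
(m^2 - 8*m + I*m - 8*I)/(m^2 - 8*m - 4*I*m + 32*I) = (m + I)/(m - 4*I)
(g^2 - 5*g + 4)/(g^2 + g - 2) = (g - 4)/(g + 2)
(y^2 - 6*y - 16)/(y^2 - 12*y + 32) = (y + 2)/(y - 4)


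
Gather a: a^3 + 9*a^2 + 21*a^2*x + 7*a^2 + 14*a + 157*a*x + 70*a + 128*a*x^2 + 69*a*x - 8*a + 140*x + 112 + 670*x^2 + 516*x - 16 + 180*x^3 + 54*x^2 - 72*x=a^3 + a^2*(21*x + 16) + a*(128*x^2 + 226*x + 76) + 180*x^3 + 724*x^2 + 584*x + 96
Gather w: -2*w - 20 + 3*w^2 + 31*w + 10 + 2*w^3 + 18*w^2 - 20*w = 2*w^3 + 21*w^2 + 9*w - 10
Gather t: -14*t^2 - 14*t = -14*t^2 - 14*t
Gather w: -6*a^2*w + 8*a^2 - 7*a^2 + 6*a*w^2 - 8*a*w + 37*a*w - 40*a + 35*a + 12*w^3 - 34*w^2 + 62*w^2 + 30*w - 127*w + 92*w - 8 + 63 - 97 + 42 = a^2 - 5*a + 12*w^3 + w^2*(6*a + 28) + w*(-6*a^2 + 29*a - 5)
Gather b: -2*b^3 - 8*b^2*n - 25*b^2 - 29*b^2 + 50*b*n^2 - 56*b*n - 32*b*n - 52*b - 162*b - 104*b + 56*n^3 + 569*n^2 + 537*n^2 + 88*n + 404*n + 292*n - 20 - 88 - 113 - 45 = -2*b^3 + b^2*(-8*n - 54) + b*(50*n^2 - 88*n - 318) + 56*n^3 + 1106*n^2 + 784*n - 266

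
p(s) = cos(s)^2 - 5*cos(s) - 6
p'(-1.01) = -3.33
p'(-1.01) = -3.33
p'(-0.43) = -1.33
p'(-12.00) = 1.78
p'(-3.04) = -0.71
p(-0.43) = -9.72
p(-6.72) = -9.71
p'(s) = -2*sin(s)*cos(s) + 5*sin(s)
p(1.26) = -7.44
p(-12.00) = -9.51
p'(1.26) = 4.18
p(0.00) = -10.00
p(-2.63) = -0.88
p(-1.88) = -4.39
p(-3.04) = -0.04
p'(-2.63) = -3.30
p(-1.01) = -8.38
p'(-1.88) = -5.34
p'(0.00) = 0.00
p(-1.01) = -8.38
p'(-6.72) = -1.35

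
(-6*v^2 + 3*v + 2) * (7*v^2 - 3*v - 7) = -42*v^4 + 39*v^3 + 47*v^2 - 27*v - 14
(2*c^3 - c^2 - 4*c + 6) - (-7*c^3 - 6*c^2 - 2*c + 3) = 9*c^3 + 5*c^2 - 2*c + 3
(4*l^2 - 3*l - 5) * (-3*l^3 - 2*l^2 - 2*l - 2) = -12*l^5 + l^4 + 13*l^3 + 8*l^2 + 16*l + 10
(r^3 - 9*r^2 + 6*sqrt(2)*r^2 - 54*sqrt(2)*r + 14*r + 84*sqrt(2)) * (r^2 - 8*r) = r^5 - 17*r^4 + 6*sqrt(2)*r^4 - 102*sqrt(2)*r^3 + 86*r^3 - 112*r^2 + 516*sqrt(2)*r^2 - 672*sqrt(2)*r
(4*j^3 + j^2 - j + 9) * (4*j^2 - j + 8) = 16*j^5 + 27*j^3 + 45*j^2 - 17*j + 72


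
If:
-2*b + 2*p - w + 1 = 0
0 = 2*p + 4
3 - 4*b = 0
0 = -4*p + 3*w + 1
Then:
No Solution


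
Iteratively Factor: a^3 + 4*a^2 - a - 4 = (a + 1)*(a^2 + 3*a - 4) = (a - 1)*(a + 1)*(a + 4)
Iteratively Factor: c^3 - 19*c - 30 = (c + 3)*(c^2 - 3*c - 10) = (c + 2)*(c + 3)*(c - 5)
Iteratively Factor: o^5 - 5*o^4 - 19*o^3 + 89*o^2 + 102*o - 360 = (o + 3)*(o^4 - 8*o^3 + 5*o^2 + 74*o - 120) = (o - 2)*(o + 3)*(o^3 - 6*o^2 - 7*o + 60) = (o - 2)*(o + 3)^2*(o^2 - 9*o + 20) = (o - 4)*(o - 2)*(o + 3)^2*(o - 5)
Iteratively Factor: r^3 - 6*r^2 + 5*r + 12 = (r - 3)*(r^2 - 3*r - 4) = (r - 4)*(r - 3)*(r + 1)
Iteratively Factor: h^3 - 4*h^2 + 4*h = (h - 2)*(h^2 - 2*h) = h*(h - 2)*(h - 2)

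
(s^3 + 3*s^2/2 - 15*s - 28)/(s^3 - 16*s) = (s^2 + 11*s/2 + 7)/(s*(s + 4))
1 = 1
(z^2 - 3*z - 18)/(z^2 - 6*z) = (z + 3)/z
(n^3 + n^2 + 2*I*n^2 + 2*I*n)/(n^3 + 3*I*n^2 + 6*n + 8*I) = n*(n^2 + n + 2*I*n + 2*I)/(n^3 + 3*I*n^2 + 6*n + 8*I)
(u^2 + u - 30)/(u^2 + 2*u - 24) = (u - 5)/(u - 4)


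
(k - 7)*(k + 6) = k^2 - k - 42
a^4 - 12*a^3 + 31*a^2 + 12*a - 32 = (a - 8)*(a - 4)*(a - 1)*(a + 1)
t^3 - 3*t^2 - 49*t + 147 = (t - 7)*(t - 3)*(t + 7)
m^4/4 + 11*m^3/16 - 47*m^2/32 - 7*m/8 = m*(m/4 + 1)*(m - 7/4)*(m + 1/2)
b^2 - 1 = (b - 1)*(b + 1)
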